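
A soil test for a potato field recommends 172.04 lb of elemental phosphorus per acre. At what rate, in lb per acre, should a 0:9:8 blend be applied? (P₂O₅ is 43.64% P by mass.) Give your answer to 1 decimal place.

4380.3 lb of product per acre

As P₂O₅: 172.04 / 0.4364 = 394.225 lb per acre.
Product per acre = 394.225 / 9% = 4380.28 lb.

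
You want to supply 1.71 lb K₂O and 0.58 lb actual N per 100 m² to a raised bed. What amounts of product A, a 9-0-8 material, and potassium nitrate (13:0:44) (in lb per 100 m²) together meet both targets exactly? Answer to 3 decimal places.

1.127 lb product A, 3.682 lb potassium nitrate

With a, b = lb per 100 m² of product A and potassium nitrate:
K₂O: 0.08·a + 0.44·b = 1.71
N: 0.09·a + 0.13·b = 0.58
Solving simultaneously: a = 1.12671, b = 3.68151.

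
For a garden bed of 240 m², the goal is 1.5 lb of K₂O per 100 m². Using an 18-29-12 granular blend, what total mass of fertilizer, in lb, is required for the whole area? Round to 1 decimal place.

Product per 100 m² = 1.5 / 12% = 12.5 lb.
Total product = 12.5 × 240 / 100 = 30 lb.

30.0 lb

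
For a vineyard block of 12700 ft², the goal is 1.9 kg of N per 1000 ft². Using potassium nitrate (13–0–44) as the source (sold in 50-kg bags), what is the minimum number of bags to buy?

4 bags

Product per 1000 ft² = 1.9 / 13% = 14.6154 kg.
Total product = 14.6154 × 12700 / 1000 = 185.615 kg.
Bags = ⌈185.615 / 50⌉ = 4.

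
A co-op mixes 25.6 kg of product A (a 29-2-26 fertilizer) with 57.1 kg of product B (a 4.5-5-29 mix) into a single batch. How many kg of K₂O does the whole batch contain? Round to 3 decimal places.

K₂O mass = 26%×25.6 + 29%×57.1 = 23.215 kg.

23.215 kg K₂O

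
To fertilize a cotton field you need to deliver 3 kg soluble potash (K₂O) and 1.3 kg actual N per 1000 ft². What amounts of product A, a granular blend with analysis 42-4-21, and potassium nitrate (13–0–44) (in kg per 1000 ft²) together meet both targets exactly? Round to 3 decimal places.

1.156 kg product A, 6.267 kg potassium nitrate

With a, b = kg per 1000 ft² of product A and potassium nitrate:
K₂O: 0.21·a + 0.44·b = 3
N: 0.42·a + 0.13·b = 1.3
Eliminate a: (row1) − 0.21/0.42·(row2) → 0.375·b = 2.35, so b = 6.26667.
Back-substitute: a = (3 − 0.44·6.26667) / 0.21 = 1.15556.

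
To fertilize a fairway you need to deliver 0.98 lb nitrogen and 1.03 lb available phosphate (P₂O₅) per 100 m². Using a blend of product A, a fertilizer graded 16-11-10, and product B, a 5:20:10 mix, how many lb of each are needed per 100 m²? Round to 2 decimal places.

With a, b = lb per 100 m² of product A and product B:
N: 0.16·a + 0.05·b = 0.98
P₂O₅: 0.11·a + 0.2·b = 1.03
Eliminate b: (row1) − 0.05/0.2·(row2) → 0.1325·a = 0.7225, so a = 5.45283.
Then b = (1.03 − 0.11·5.45283) / 0.2 = 2.15094.

5.45 lb product A, 2.15 lb product B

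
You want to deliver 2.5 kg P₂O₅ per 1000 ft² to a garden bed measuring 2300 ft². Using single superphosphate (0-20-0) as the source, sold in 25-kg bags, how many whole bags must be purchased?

Product per 1000 ft² = 2.5 / 20% = 12.5 kg.
Total product = 12.5 × 2300 / 1000 = 28.75 kg.
Bags = ⌈28.75 / 25⌉ = 2.

2 bags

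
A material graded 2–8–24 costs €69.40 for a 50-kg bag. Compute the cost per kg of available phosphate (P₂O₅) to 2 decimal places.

€17.35 per kg P₂O₅

P₂O₅ in bag = 50 × 8% = 4 kg.
Cost per kg P₂O₅ = €69.40 / 4 = €17.3500.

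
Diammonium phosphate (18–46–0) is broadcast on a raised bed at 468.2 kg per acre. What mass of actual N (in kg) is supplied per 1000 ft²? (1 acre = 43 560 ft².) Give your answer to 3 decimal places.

nitrogen per acre = 468.2 × 18% = 84.276 kg.
Convert to per 1000 ft²: 84.276 × 0.0229568 = 1.93471 kg.

1.935 kg N per thousand sq ft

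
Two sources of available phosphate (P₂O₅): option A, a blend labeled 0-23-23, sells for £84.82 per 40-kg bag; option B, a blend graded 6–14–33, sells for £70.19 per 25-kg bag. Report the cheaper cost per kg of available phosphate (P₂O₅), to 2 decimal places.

option A: P₂O₅ per bag = 40 × 23% = 9.2 kg; cost = 84.82 / 9.2 = £9.2196/kg P₂O₅.
option B: P₂O₅ per bag = 25 × 14% = 3.5 kg; cost = 70.19 / 3.5 = £20.0543/kg P₂O₅.
option A is cheaper.

£9.22 per kg P₂O₅ (option A)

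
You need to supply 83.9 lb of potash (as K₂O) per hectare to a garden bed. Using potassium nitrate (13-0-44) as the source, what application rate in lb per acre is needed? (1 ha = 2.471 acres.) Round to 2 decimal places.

Product per hectare = 83.9 / 44% = 190.682 lb.
Convert to per acre: 190.682 × 0.404694 = 77.1679 lb.

77.17 lb of product per acre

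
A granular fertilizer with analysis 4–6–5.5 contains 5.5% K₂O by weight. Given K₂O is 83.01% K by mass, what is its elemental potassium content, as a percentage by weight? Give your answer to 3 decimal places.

4.566% K

%K = 5.5 × 0.8301 = 4.56555%.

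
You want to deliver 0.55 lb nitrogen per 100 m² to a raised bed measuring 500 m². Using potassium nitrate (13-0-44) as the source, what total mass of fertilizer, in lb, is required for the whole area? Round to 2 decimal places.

21.15 lb

Product per 100 m² = 0.55 / 13% = 4.23077 lb.
Total product = 4.23077 × 500 / 100 = 21.1538 lb.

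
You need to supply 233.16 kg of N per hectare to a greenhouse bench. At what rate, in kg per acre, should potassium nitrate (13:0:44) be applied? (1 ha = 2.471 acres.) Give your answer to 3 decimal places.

Product per hectare = 233.16 / 13% = 1793.54 kg.
Convert to per acre: 1793.54 × 0.404694 = 725.8351 kg.

725.835 kg of product per acre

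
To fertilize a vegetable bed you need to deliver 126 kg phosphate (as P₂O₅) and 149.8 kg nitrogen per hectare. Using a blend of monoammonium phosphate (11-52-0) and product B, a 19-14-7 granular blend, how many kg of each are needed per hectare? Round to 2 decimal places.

35.59 kg monoammonium phosphate, 767.82 kg product B

With a, b = kg per hectare of monoammonium phosphate and product B:
P₂O₅: 0.52·a + 0.14·b = 126
N: 0.11·a + 0.19·b = 149.8
Eliminate b: (row1) − 0.14/0.19·(row2) → 0.438947·a = 15.6211, so a = 35.5875.
Then b = (149.8 − 0.11·35.5875) / 0.19 = 767.818.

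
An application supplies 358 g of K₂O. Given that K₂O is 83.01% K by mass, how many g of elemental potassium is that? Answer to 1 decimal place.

297.2 g K

K = 358 × 0.8301 = 297.176 g.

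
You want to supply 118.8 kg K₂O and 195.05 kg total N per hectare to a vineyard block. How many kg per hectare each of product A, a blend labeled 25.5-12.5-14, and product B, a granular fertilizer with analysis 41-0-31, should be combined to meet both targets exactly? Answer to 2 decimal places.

543.07 kg product A, 137.97 kg product B

Let a = kg of product A, b = kg of product B (per hectare).
K₂O: 0.14·a + 0.31·b = 118.8
N: 0.255·a + 0.41·b = 195.05
Solving simultaneously: a = 543.072, b = 137.968.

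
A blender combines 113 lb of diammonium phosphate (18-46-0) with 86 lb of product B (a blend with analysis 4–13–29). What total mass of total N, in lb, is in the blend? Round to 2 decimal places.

N mass = 18%×113 + 4%×86 = 23.78 lb.

23.78 lb N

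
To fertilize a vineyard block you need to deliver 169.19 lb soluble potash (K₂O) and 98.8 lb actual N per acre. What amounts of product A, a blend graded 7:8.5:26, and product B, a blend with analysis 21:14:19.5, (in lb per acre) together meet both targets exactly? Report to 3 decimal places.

Let a = lb of product A, b = lb of product B (per acre).
K₂O: 0.26·a + 0.195·b = 169.19
N: 0.07·a + 0.21·b = 98.8
From row1: a = (169.19 − 0.195·b) / 0.26.
Into row2: 0.07·(169.19 − 0.195·b)/0.26 + 0.21·b = 98.8 → b = 338.0879, a = 397.1648.

397.165 lb product A, 338.088 lb product B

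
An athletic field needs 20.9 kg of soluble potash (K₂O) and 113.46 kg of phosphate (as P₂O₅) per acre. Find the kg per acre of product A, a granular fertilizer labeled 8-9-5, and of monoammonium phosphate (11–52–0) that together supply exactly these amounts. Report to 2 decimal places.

With a, b = kg per acre of product A and monoammonium phosphate:
K₂O: 0.05·a + 0·b = 20.9
P₂O₅: 0.09·a + 0.52·b = 113.46
Eliminate b: (row1) − 0/0.52·(row2) → 0.05·a = 20.9, so a = 418.
Then b = (113.46 − 0.09·418) / 0.52 = 145.846.

418.00 kg product A, 145.85 kg monoammonium phosphate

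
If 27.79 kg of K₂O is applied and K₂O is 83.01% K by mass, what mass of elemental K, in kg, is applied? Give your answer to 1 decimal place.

23.1 kg K

K = 27.79 × 0.8301 = 23.0685 kg.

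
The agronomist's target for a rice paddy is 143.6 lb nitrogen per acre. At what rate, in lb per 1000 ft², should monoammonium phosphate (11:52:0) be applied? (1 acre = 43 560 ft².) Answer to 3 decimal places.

Product per acre = 143.6 / 11% = 1305.45 lb.
Convert to per 1000 ft²: 1305.45 × 0.0229568 = 29.9691 lb.

29.969 lb of product per thousand sq ft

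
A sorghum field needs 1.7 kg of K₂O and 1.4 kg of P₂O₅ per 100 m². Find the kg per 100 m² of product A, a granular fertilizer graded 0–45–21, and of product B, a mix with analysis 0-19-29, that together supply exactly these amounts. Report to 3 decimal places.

0.916 kg product A, 5.199 kg product B

Per-100 m² balance (a = product A, b = product B):
K₂O: 0.21·a + 0.29·b = 1.7
P₂O₅: 0.45·a + 0.19·b = 1.4
Solving simultaneously: a = 0.916115, b = 5.19868.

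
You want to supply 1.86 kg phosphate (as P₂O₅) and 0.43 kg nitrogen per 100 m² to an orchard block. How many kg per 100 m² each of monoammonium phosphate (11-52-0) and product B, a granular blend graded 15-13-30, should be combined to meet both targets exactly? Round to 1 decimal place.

Let a = kg of monoammonium phosphate, b = kg of product B (per 100 m²).
P₂O₅: 0.52·a + 0.13·b = 1.86
N: 0.11·a + 0.15·b = 0.43
Eliminate a: (row1) − 0.52/0.11·(row2) → -0.579091·b = -0.172727, so b = 0.298273.
Back-substitute: a = (1.86 − 0.13·0.298273) / 0.52 = 3.50235.

3.5 kg monoammonium phosphate, 0.3 kg product B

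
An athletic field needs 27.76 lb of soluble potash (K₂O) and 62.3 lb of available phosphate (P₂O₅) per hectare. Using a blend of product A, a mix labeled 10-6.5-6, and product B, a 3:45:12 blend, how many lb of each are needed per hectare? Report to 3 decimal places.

Let a = lb of product A, b = lb of product B (per hectare).
K₂O: 0.06·a + 0.12·b = 27.76
P₂O₅: 0.065·a + 0.45·b = 62.3
Eliminate b: (row1) − 0.12/0.45·(row2) → 0.0426667·a = 11.1467, so a = 261.25.
Then b = (62.3 − 0.065·261.25) / 0.45 = 100.7083.

261.250 lb product A, 100.708 lb product B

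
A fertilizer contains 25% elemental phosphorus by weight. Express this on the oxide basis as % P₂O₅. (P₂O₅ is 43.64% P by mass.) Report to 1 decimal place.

%P₂O₅ = 25 / 0.4364 = 57.2869%.

57.3% P₂O₅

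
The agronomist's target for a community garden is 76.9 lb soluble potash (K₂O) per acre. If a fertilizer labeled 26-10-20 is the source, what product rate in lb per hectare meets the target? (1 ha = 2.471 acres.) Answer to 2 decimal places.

Product per acre = 76.9 / 20% = 384.5 lb.
Convert to per hectare: 384.5 × 2.471 = 950.0995 lb.

950.10 lb of product per hectare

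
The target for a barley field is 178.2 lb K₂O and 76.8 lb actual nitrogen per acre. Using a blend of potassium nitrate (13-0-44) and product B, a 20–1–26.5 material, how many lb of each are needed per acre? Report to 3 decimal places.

Let a = lb of potassium nitrate, b = lb of product B (per acre).
K₂O: 0.44·a + 0.265·b = 178.2
N: 0.13·a + 0.2·b = 76.8
From row1: a = (178.2 − 0.265·b) / 0.44.
Into row2: 0.13·(178.2 − 0.265·b)/0.44 + 0.2·b = 76.8 → b = 198.4314, a = 285.4902.

285.490 lb potassium nitrate, 198.431 lb product B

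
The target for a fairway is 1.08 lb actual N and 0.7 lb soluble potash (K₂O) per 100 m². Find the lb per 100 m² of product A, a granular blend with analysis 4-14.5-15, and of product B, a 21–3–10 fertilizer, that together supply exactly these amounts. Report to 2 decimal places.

Per-100 m² balance (a = product A, b = product B):
N: 0.04·a + 0.21·b = 1.08
K₂O: 0.15·a + 0.1·b = 0.7
Solving simultaneously: a = 1.41818, b = 4.87273.

1.42 lb product A, 4.87 lb product B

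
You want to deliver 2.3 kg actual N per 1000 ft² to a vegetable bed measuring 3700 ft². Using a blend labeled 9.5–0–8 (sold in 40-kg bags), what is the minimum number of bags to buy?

Product per 1000 ft² = 2.3 / 9.5% = 24.2105 kg.
Total product = 24.2105 × 3700 / 1000 = 89.5789 kg.
Bags = ⌈89.5789 / 40⌉ = 3.

3 bags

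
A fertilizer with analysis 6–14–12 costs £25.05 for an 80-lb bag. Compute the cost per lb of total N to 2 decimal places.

£5.22 per lb N

N in bag = 80 × 6% = 4.8 lb.
Cost per lb N = £25.05 / 4.8 = £5.2188.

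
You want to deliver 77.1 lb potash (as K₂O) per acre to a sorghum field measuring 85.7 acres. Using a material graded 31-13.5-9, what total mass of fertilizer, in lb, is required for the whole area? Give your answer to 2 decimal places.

Product per acre = 77.1 / 9% = 856.667 lb.
Total product = 856.667 × 85.7 = 73416.333 lb.

73416.33 lb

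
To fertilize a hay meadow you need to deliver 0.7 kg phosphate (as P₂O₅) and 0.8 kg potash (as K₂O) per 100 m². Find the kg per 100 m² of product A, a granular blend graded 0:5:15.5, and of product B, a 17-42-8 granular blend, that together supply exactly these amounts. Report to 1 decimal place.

Per-100 m² balance (a = product A, b = product B):
P₂O₅: 0.05·a + 0.42·b = 0.7
K₂O: 0.155·a + 0.08·b = 0.8
From row1: a = (0.7 − 0.42·b) / 0.05.
Into row2: 0.155·(0.7 − 0.42·b)/0.05 + 0.08·b = 0.8 → b = 1.12111, a = 4.58265.

4.6 kg product A, 1.1 kg product B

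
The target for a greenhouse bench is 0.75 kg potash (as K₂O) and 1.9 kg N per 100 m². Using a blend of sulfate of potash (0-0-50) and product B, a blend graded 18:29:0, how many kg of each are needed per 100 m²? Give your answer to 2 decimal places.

Let a = kg of sulfate of potash, b = kg of product B (per 100 m²).
K₂O: 0.5·a + 0·b = 0.75
N: 0·a + 0.18·b = 1.9
Solving simultaneously: a = 1.5, b = 10.5556.

1.50 kg sulfate of potash, 10.56 kg product B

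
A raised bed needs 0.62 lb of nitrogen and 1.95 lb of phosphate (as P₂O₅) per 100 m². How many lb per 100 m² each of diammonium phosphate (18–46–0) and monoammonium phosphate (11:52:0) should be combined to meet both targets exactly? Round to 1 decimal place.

With a, b = lb per 100 m² of diammonium phosphate and monoammonium phosphate:
N: 0.18·a + 0.11·b = 0.62
P₂O₅: 0.46·a + 0.52·b = 1.95
From row1: a = (0.62 − 0.11·b) / 0.18.
Into row2: 0.46·(0.62 − 0.11·b)/0.18 + 0.52·b = 1.95 → b = 1.53023, a = 2.5093.

2.5 lb diammonium phosphate, 1.5 lb monoammonium phosphate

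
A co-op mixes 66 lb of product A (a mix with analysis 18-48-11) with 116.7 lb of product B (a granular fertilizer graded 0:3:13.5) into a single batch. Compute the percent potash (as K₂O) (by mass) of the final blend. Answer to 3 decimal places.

12.597% K₂O

Total mass = 66 + 116.7 = 182.7 lb.
K₂O mass = 11%×66 + 13.5%×116.7 = 23.0145 lb.
% K₂O = 23.0145 / 182.7 = 12.5969%.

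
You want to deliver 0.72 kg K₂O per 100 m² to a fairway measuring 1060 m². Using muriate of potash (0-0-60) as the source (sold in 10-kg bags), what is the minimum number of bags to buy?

2 bags

Product per 100 m² = 0.72 / 60% = 1.2 kg.
Total product = 1.2 × 1060 / 100 = 12.72 kg.
Bags = ⌈12.72 / 10⌉ = 2.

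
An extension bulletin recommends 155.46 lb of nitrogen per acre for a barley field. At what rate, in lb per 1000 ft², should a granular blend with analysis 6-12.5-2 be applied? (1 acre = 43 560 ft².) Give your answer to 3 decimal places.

59.481 lb of product per thousand sq ft

Product per acre = 155.46 / 6% = 2591 lb.
Convert to per 1000 ft²: 2591 × 0.0229568 = 59.4812 lb.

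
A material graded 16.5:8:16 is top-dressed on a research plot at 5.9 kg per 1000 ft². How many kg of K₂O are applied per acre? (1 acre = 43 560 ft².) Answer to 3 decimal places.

K₂O per 1000 ft² = 5.9 × 16% = 0.944 kg.
Convert to per acre: 0.944 × 43.56 = 41.1206 kg.

41.121 kg K₂O per acre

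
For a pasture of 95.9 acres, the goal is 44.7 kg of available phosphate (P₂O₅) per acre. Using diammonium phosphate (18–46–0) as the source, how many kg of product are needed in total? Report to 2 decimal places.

Product per acre = 44.7 / 46% = 97.1739 kg.
Total product = 97.1739 × 95.9 = 9318.978 kg.

9318.98 kg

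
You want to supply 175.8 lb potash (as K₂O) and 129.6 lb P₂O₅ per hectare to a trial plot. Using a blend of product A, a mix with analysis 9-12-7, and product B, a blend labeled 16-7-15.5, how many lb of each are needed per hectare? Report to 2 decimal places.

568.03 lb product A, 877.66 lb product B

Per-hectare balance (a = product A, b = product B):
K₂O: 0.07·a + 0.155·b = 175.8
P₂O₅: 0.12·a + 0.07·b = 129.6
Solving simultaneously: a = 568.029, b = 877.664.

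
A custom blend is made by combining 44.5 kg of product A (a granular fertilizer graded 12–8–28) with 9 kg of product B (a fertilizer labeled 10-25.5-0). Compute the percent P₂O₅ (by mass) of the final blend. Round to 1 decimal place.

Total mass = 44.5 + 9 = 53.5 kg.
P₂O₅ mass = 8%×44.5 + 25.5%×9 = 5.855 kg.
% P₂O₅ = 5.855 / 53.5 = 10.9439%.

10.9% P₂O₅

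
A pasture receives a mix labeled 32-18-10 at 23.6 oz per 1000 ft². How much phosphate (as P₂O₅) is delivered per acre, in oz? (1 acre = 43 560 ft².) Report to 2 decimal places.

P₂O₅ per 1000 ft² = 23.6 × 18% = 4.248 oz.
Convert to per acre: 4.248 × 43.56 = 185.043 oz.

185.04 oz P₂O₅ per acre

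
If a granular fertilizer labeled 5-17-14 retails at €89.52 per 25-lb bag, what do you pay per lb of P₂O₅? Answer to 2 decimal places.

€21.06 per lb P₂O₅

P₂O₅ in bag = 25 × 17% = 4.25 lb.
Cost per lb P₂O₅ = €89.52 / 4.25 = €21.0635.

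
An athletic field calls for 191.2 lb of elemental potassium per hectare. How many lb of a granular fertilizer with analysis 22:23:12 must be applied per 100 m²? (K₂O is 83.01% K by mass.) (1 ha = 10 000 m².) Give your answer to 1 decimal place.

As K₂O: 191.2 / 0.8301 = 230.334 lb per hectare.
Product per hectare = 230.334 / 12% = 1919.45 lb.
Convert to per 100 m²: 1919.45 × 0.01 = 19.1945 lb.

19.2 lb of product per hundred sq m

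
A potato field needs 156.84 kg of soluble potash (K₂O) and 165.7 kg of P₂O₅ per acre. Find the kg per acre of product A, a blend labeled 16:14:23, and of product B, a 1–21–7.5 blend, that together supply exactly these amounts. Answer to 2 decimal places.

542.56 kg product A, 427.34 kg product B

With a, b = kg per acre of product A and product B:
K₂O: 0.23·a + 0.075·b = 156.84
P₂O₅: 0.14·a + 0.21·b = 165.7
From row1: a = (156.84 − 0.075·b) / 0.23.
Into row2: 0.14·(156.84 − 0.075·b)/0.23 + 0.21·b = 165.7 → b = 427.339, a = 542.563.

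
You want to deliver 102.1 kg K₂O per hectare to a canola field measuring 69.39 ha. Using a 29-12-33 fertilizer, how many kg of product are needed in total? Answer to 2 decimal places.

Product per hectare = 102.1 / 33% = 309.394 kg.
Total product = 309.394 × 69.39 = 21468.845 kg.

21468.85 kg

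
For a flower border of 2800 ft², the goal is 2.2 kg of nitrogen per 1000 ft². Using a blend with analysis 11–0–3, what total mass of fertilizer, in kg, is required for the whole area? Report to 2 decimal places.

Product per 1000 ft² = 2.2 / 11% = 20 kg.
Total product = 20 × 2800 / 1000 = 56 kg.

56.00 kg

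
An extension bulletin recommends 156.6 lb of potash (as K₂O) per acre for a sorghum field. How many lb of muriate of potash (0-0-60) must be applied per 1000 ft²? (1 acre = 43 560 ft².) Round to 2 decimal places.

5.99 lb of product per thousand sq ft

Product per acre = 156.6 / 60% = 261 lb.
Convert to per 1000 ft²: 261 × 0.0229568 = 5.99174 lb.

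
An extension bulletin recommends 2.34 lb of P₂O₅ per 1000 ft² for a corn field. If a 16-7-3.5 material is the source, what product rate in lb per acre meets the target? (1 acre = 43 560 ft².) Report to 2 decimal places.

Product per 1000 ft² = 2.34 / 7% = 33.4286 lb.
Convert to per acre: 33.4286 × 43.56 = 1456.149 lb.

1456.15 lb of product per acre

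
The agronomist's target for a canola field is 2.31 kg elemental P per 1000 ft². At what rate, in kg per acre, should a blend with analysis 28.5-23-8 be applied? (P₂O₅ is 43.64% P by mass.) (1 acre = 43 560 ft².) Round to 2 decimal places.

As P₂O₅: 2.31 / 0.4364 = 5.29331 kg per 1000 ft².
Product per 1000 ft² = 5.29331 / 23% = 23.0144 kg.
Convert to per acre: 23.0144 × 43.56 = 1002.507 kg.

1002.51 kg of product per acre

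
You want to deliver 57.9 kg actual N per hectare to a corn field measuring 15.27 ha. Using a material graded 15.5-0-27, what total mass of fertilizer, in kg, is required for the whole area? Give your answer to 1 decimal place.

5704.1 kg

Product per hectare = 57.9 / 15.5% = 373.548 kg.
Total product = 373.548 × 15.27 = 5704.08 kg.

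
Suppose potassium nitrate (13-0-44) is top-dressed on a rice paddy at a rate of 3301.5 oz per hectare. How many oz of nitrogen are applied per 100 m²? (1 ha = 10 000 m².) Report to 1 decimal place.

4.3 oz N per hundred sq m

nitrogen per hectare = 3301.5 × 13% = 429.195 oz.
Convert to per 100 m²: 429.195 × 0.01 = 4.29195 oz.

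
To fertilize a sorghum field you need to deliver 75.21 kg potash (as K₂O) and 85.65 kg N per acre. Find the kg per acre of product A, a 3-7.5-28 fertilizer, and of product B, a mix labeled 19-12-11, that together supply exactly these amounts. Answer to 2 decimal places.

With a, b = kg per acre of product A and product B:
K₂O: 0.28·a + 0.11·b = 75.21
N: 0.03·a + 0.19·b = 85.65
Solving simultaneously: a = 97.5631, b = 435.3848.

97.56 kg product A, 435.38 kg product B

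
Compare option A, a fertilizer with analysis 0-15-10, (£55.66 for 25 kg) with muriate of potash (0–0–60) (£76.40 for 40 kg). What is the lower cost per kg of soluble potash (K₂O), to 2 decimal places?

option A: K₂O per bag = 25 × 10% = 2.5 kg; cost = 55.66 / 2.5 = £22.2640/kg K₂O.
muriate of potash: K₂O per bag = 40 × 60% = 24 kg; cost = 76.40 / 24 = £3.1833/kg K₂O.
muriate of potash is cheaper.

£3.18 per kg K₂O (muriate of potash)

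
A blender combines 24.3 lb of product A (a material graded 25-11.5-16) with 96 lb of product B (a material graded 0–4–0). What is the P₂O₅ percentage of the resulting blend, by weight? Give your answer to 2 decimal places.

Total mass = 24.3 + 96 = 120.3 lb.
P₂O₅ mass = 11.5%×24.3 + 4%×96 = 6.6345 lb.
% P₂O₅ = 6.6345 / 120.3 = 5.51496%.

5.51% P₂O₅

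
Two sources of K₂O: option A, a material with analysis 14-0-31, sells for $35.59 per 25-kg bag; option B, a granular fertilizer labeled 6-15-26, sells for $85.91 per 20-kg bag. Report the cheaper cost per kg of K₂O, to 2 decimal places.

option A: K₂O per bag = 25 × 31% = 7.75 kg; cost = 35.59 / 7.75 = $4.5923/kg K₂O.
option B: K₂O per bag = 20 × 26% = 5.2 kg; cost = 85.91 / 5.2 = $16.5212/kg K₂O.
option A is cheaper.

$4.59 per kg K₂O (option A)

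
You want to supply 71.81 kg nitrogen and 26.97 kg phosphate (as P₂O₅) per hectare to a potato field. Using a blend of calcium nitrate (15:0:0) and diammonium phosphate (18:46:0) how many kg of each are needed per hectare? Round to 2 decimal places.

Let a = kg of calcium nitrate, b = kg of diammonium phosphate (per hectare).
N: 0.15·a + 0.18·b = 71.81
P₂O₅: 0·a + 0.46·b = 26.97
Solving simultaneously: a = 408.377, b = 58.6304.

408.38 kg calcium nitrate, 58.63 kg diammonium phosphate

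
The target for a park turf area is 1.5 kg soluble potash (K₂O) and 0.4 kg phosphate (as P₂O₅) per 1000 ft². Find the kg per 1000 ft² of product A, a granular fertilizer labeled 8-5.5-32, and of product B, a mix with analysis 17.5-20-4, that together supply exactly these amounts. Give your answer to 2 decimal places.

Per-1000 ft² balance (a = product A, b = product B):
K₂O: 0.32·a + 0.04·b = 1.5
P₂O₅: 0.055·a + 0.2·b = 0.4
Eliminate b: (row1) − 0.04/0.2·(row2) → 0.309·a = 1.42, so a = 4.59547.
Then b = (0.4 − 0.055·4.59547) / 0.2 = 0.736246.

4.60 kg product A, 0.74 kg product B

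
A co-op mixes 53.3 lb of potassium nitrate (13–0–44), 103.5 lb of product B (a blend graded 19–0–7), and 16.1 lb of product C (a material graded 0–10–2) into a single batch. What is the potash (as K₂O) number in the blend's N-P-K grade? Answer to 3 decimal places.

Total mass = 53.3 + 103.5 + 16.1 = 172.9 lb.
K₂O mass = 44%×53.3 + 7%×103.5 + 2%×16.1 = 31.019 lb.
% K₂O = 31.019 / 172.9 = 17.9404%.

17.940% K₂O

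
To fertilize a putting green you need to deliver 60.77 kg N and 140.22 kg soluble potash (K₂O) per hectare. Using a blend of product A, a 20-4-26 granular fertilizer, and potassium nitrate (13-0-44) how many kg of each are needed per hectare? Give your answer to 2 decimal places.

With a, b = kg per hectare of product A and potassium nitrate:
N: 0.2·a + 0.13·b = 60.77
K₂O: 0.26·a + 0.44·b = 140.22
Solving simultaneously: a = 157.0148, b = 225.9004.

157.01 kg product A, 225.90 kg potassium nitrate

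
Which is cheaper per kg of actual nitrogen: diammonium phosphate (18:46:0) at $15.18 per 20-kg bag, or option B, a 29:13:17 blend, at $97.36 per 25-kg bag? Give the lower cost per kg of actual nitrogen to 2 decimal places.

$4.22 per kg N (diammonium phosphate)

diammonium phosphate: N per bag = 20 × 18% = 3.6 kg; cost = 15.18 / 3.6 = $4.2167/kg N.
option B: N per bag = 25 × 29% = 7.25 kg; cost = 97.36 / 7.25 = $13.4290/kg N.
diammonium phosphate is cheaper.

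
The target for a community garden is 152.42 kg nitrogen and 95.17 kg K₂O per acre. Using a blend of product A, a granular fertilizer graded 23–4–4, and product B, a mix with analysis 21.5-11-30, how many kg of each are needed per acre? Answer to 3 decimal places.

With a, b = kg per acre of product A and product B:
N: 0.23·a + 0.215·b = 152.42
K₂O: 0.04·a + 0.3·b = 95.17
Solving simultaneously: a = 418.2856, b = 261.4619.

418.286 kg product A, 261.462 kg product B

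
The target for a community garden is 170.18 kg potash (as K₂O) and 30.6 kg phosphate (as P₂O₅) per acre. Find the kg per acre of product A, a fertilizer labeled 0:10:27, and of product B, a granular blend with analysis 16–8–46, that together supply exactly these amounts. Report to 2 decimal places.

Let a = kg of product A, b = kg of product B (per acre).
K₂O: 0.27·a + 0.46·b = 170.18
P₂O₅: 0.1·a + 0.08·b = 30.6
From row1: a = (170.18 − 0.46·b) / 0.27.
Into row2: 0.1·(170.18 − 0.46·b)/0.27 + 0.08·b = 30.6 → b = 358.852, a = 18.918.

18.92 kg product A, 358.85 kg product B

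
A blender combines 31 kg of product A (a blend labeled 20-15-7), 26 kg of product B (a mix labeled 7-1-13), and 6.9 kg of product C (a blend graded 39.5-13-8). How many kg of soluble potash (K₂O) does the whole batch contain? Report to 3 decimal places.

K₂O mass = 7%×31 + 13%×26 + 8%×6.9 = 6.102 kg.

6.102 kg K₂O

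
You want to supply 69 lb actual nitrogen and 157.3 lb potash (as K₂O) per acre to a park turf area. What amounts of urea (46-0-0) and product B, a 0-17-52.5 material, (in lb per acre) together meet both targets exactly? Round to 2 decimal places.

150.00 lb urea, 299.62 lb product B

Let a = lb of urea, b = lb of product B (per acre).
N: 0.46·a + 0·b = 69
K₂O: 0·a + 0.525·b = 157.3
Solving simultaneously: a = 150, b = 299.619.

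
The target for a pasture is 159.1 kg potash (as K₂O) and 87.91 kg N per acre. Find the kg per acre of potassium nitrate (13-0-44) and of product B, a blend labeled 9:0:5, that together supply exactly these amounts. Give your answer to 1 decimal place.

299.8 kg potassium nitrate, 543.7 kg product B

Per-acre balance (a = potassium nitrate, b = product B):
K₂O: 0.44·a + 0.05·b = 159.1
N: 0.13·a + 0.09·b = 87.91
Solving simultaneously: a = 299.804, b = 543.728.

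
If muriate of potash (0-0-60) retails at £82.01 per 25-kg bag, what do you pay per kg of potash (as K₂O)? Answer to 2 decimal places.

K₂O in bag = 25 × 60% = 15 kg.
Cost per kg K₂O = £82.01 / 15 = £5.4673.

£5.47 per kg K₂O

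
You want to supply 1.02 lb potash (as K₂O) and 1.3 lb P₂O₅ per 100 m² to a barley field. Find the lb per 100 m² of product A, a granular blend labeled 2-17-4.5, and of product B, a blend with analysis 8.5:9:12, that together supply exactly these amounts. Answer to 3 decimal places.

3.927 lb product A, 7.028 lb product B

Per-100 m² balance (a = product A, b = product B):
K₂O: 0.045·a + 0.12·b = 1.02
P₂O₅: 0.17·a + 0.09·b = 1.3
Eliminate b: (row1) − 0.12/0.09·(row2) → -0.181667·a = -0.713333, so a = 3.92661.
Then b = (1.3 − 0.17·3.92661) / 0.09 = 7.02752.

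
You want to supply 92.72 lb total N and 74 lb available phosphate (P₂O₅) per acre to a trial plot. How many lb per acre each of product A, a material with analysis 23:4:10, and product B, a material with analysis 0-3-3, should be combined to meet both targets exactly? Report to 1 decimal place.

403.1 lb product A, 1929.2 lb product B

Let a = lb of product A, b = lb of product B (per acre).
N: 0.23·a + 0·b = 92.72
P₂O₅: 0.04·a + 0.03·b = 74
Solving simultaneously: a = 403.13, b = 1929.16.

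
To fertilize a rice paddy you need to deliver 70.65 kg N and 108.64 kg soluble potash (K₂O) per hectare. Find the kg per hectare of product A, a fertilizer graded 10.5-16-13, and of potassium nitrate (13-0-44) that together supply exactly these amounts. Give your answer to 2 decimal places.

578.94 kg product A, 75.86 kg potassium nitrate

Let a = kg of product A, b = kg of potassium nitrate (per hectare).
N: 0.105·a + 0.13·b = 70.65
K₂O: 0.13·a + 0.44·b = 108.64
From row1: a = (70.65 − 0.13·b) / 0.105.
Into row2: 0.13·(70.65 − 0.13·b)/0.105 + 0.44·b = 108.64 → b = 75.8601, a = 578.935.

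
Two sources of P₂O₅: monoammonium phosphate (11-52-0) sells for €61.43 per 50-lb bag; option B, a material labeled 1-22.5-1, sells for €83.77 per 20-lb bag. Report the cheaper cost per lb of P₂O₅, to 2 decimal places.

monoammonium phosphate: P₂O₅ per bag = 50 × 52% = 26 lb; cost = 61.43 / 26 = €2.3627/lb P₂O₅.
option B: P₂O₅ per bag = 20 × 22.5% = 4.5 lb; cost = 83.77 / 4.5 = €18.6156/lb P₂O₅.
monoammonium phosphate is cheaper.

€2.36 per lb P₂O₅ (monoammonium phosphate)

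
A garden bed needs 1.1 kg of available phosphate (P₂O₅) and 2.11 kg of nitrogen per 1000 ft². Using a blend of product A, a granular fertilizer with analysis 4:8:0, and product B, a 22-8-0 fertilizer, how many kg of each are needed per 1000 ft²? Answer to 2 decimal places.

With a, b = kg per 1000 ft² of product A and product B:
P₂O₅: 0.08·a + 0.08·b = 1.1
N: 0.04·a + 0.22·b = 2.11
From row1: a = (1.1 − 0.08·b) / 0.08.
Into row2: 0.04·(1.1 − 0.08·b)/0.08 + 0.22·b = 2.11 → b = 8.66667, a = 5.08333.

5.08 kg product A, 8.67 kg product B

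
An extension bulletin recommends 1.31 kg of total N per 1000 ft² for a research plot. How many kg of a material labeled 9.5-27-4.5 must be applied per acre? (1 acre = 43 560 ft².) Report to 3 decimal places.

Product per 1000 ft² = 1.31 / 9.5% = 13.7895 kg.
Convert to per acre: 13.7895 × 43.56 = 600.66947 kg.

600.669 kg of product per acre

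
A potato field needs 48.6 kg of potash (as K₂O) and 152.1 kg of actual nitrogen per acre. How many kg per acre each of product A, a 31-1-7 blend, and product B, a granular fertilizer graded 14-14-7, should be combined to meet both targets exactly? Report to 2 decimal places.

Let a = kg of product A, b = kg of product B (per acre).
K₂O: 0.07·a + 0.07·b = 48.6
N: 0.31·a + 0.14·b = 152.1
From row1: a = (48.6 − 0.07·b) / 0.07.
Into row2: 0.31·(48.6 − 0.07·b)/0.07 + 0.14·b = 152.1 → b = 371.3445, a = 322.941.

322.94 kg product A, 371.34 kg product B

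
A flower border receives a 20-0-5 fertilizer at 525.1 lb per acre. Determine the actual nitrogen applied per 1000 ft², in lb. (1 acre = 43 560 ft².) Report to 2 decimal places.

2.41 lb N per thousand sq ft

nitrogen per acre = 525.1 × 20% = 105.02 lb.
Convert to per 1000 ft²: 105.02 × 0.0229568 = 2.41093 lb.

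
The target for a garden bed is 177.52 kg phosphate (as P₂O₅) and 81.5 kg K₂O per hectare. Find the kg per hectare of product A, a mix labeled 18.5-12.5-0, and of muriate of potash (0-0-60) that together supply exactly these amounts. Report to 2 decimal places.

With a, b = kg per hectare of product A and muriate of potash:
P₂O₅: 0.125·a + 0·b = 177.52
K₂O: 0·a + 0.6·b = 81.5
Solving simultaneously: a = 1420.16, b = 135.833.

1420.16 kg product A, 135.83 kg muriate of potash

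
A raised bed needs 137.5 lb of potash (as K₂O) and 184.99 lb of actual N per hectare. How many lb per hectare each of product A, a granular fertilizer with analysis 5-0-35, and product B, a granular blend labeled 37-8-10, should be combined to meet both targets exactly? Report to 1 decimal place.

With a, b = lb per hectare of product A and product B:
K₂O: 0.35·a + 0.1·b = 137.5
N: 0.05·a + 0.37·b = 184.99
Solving simultaneously: a = 260.048, b = 464.831.

260.0 lb product A, 464.8 lb product B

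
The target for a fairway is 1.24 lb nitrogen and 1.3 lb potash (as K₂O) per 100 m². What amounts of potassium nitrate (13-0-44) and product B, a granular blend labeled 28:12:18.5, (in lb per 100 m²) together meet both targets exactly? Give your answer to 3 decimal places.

1.358 lb potassium nitrate, 3.798 lb product B

Let a = lb of potassium nitrate, b = lb of product B (per 100 m²).
N: 0.13·a + 0.28·b = 1.24
K₂O: 0.44·a + 0.185·b = 1.3
Solving simultaneously: a = 1.35754, b = 3.79829.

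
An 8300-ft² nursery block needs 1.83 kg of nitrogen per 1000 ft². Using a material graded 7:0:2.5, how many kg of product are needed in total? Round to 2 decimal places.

216.99 kg

Product per 1000 ft² = 1.83 / 7% = 26.1429 kg.
Total product = 26.1429 × 8300 / 1000 = 216.986 kg.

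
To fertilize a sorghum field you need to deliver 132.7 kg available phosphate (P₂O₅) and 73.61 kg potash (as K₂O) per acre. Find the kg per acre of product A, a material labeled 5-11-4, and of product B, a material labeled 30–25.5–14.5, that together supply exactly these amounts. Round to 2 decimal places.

81.90 kg product A, 485.06 kg product B

With a, b = kg per acre of product A and product B:
P₂O₅: 0.11·a + 0.255·b = 132.7
K₂O: 0.04·a + 0.145·b = 73.61
Eliminate b: (row1) − 0.255/0.145·(row2) → 0.0396552·a = 3.24793, so a = 81.9043.
Then b = (73.61 − 0.04·81.9043) / 0.145 = 485.061.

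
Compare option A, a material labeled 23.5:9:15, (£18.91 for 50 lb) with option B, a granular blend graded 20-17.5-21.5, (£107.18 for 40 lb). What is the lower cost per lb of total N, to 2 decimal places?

£1.61 per lb N (option A)

option A: N per bag = 50 × 23.5% = 11.75 lb; cost = 18.91 / 11.75 = £1.6094/lb N.
option B: N per bag = 40 × 20% = 8 lb; cost = 107.18 / 8 = £13.3975/lb N.
option A is cheaper.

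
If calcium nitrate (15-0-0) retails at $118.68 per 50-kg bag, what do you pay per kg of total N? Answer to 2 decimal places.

N in bag = 50 × 15% = 7.5 kg.
Cost per kg N = $118.68 / 7.5 = $15.8240.

$15.82 per kg N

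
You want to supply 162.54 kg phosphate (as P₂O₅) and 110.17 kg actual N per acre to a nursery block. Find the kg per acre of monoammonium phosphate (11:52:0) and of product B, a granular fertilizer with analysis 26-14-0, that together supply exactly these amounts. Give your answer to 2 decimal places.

Let a = kg of monoammonium phosphate, b = kg of product B (per acre).
P₂O₅: 0.52·a + 0.14·b = 162.54
N: 0.11·a + 0.26·b = 110.17
From row1: a = (162.54 − 0.14·b) / 0.52.
Into row2: 0.11·(162.54 − 0.14·b)/0.52 + 0.26·b = 110.17 → b = 328.957, a = 224.012.

224.01 kg monoammonium phosphate, 328.96 kg product B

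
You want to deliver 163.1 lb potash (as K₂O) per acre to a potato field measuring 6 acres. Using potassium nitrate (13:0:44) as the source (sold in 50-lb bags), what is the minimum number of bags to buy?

Product per acre = 163.1 / 44% = 370.682 lb.
Total product = 370.682 × 6 = 2224.09 lb.
Bags = ⌈2224.09 / 50⌉ = 45.

45 bags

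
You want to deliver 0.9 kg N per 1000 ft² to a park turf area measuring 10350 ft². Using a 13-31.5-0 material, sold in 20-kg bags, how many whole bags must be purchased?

4 bags

Product per 1000 ft² = 0.9 / 13% = 6.92308 kg.
Total product = 6.92308 × 10350 / 1000 = 71.6538 kg.
Bags = ⌈71.6538 / 20⌉ = 4.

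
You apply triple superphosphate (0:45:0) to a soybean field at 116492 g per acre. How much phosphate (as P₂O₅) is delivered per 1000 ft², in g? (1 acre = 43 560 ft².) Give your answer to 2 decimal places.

P₂O₅ per acre = 116492 × 45% = 52421.4 g.
Convert to per 1000 ft²: 52421.4 × 0.0229568 = 1203.4298 g.

1203.43 g P₂O₅ per thousand sq ft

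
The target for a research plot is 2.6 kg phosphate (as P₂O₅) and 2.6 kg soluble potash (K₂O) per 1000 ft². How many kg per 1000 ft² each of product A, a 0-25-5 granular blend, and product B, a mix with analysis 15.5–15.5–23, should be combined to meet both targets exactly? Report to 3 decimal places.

With a, b = kg per 1000 ft² of product A and product B:
P₂O₅: 0.25·a + 0.155·b = 2.6
K₂O: 0.05·a + 0.23·b = 2.6
Eliminate b: (row1) − 0.155/0.23·(row2) → 0.216304·a = 0.847826, so a = 3.9196.
Then b = (2.6 − 0.05·3.9196) / 0.23 = 10.4523.

3.920 kg product A, 10.452 kg product B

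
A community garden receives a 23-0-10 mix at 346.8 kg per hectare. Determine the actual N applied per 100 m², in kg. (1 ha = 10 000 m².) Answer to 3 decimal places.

nitrogen per hectare = 346.8 × 23% = 79.764 kg.
Convert to per 100 m²: 79.764 × 0.01 = 0.79764 kg.

0.798 kg N per hundred sq m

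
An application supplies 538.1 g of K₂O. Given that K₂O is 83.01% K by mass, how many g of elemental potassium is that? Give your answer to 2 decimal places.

K = 538.1 × 0.8301 = 446.677 g.

446.68 g K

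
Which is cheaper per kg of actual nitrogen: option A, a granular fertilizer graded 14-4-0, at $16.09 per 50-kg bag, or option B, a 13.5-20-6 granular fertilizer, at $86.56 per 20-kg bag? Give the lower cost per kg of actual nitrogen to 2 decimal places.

option A: N per bag = 50 × 14% = 7 kg; cost = 16.09 / 7 = $2.2986/kg N.
option B: N per bag = 20 × 13.5% = 2.7 kg; cost = 86.56 / 2.7 = $32.0593/kg N.
option A is cheaper.

$2.30 per kg N (option A)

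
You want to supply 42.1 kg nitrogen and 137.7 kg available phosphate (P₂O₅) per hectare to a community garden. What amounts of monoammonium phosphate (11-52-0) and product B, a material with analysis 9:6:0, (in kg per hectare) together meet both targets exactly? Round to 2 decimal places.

Per-hectare balance (a = monoammonium phosphate, b = product B):
N: 0.11·a + 0.09·b = 42.1
P₂O₅: 0.52·a + 0.06·b = 137.7
Eliminate b: (row1) − 0.09/0.06·(row2) → -0.67·a = -164.45, so a = 245.448.
Then b = (137.7 − 0.52·245.448) / 0.06 = 167.786.

245.45 kg monoammonium phosphate, 167.79 kg product B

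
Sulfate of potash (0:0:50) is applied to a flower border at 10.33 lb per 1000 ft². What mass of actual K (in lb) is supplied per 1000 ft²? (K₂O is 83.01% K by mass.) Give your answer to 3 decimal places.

K₂O per 1000 ft² = 10.33 × 50% = 5.165 lb.
Elemental K = 5.165 × 0.8301 = 4.28747 lb per 1000 ft².

4.287 lb K per thousand sq ft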